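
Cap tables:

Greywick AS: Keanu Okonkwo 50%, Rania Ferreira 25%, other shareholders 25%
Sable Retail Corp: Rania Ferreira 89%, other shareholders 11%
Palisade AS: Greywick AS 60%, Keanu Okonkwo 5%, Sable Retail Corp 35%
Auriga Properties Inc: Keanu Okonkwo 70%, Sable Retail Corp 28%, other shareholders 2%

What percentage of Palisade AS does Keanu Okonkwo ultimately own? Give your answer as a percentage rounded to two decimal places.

35.00%

Keanu reaches Palisade along 2 paths.
Via Greywick: 50% × 60% = 30%.
Direct stake: 5% = 5%.
Total: 30% + 5% = 35%.
Rounded: 35.00%.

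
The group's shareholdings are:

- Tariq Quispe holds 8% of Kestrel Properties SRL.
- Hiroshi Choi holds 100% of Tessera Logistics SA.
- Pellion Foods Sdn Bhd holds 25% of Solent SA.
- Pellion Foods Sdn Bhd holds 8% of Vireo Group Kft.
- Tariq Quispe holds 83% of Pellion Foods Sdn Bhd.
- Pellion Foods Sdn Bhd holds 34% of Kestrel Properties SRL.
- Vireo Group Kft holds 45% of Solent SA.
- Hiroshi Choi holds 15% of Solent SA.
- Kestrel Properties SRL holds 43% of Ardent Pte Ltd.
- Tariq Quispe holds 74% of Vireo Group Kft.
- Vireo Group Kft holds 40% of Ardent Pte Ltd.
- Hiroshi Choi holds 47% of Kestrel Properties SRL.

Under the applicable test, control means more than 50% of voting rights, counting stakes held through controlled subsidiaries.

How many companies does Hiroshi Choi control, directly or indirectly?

1

Hiroshi holds 100% of Tessera, so Hiroshi controls Tessera.
No other company's threshold is met.
Hiroshi controls 1 company.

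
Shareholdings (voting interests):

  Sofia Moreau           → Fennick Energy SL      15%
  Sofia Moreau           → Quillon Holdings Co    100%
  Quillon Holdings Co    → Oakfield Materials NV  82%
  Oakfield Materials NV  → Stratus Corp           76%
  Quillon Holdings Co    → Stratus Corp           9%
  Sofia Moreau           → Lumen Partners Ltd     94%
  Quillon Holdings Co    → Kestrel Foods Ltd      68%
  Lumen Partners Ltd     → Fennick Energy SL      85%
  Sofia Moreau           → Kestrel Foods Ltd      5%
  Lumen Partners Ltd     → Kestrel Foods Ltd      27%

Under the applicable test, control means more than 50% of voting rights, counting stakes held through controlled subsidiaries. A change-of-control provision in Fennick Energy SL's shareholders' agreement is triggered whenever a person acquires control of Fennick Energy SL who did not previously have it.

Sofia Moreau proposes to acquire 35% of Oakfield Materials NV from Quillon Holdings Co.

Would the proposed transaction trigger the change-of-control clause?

No

The purchase adds only to Sofia's holdings (Quillon's stake shrinks), so Sofia is the only person who could newly come to control Fennick.
Sofia holds 94% of Lumen, so Sofia controls Lumen.
Lumen and Sofia together hold 85% + 15% = 100% of Fennick, so Sofia controls Fennick.
So Sofia already controls Fennick before the transaction.
After the purchase, Sofia holds 35% of Oakfield directly, and Quillon's stake falls to 47%.
Sofia controlled Fennick already, so this is not a new person acquiring control; every other person's position is unchanged or reduced.
No new person acquires control, so the clause is not triggered.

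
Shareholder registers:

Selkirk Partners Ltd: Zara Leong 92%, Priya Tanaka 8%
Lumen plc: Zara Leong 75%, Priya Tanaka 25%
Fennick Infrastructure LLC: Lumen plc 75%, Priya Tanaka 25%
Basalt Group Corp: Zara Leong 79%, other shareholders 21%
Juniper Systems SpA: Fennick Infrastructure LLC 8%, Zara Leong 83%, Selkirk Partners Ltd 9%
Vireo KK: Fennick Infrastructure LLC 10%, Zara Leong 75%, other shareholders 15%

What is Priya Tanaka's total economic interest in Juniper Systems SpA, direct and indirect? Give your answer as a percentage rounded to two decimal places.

4.22%

Priya reaches Juniper along 3 paths.
Via Lumen → Fennick: 25% × 75% × 8% = 1.5%.
Via Fennick: 25% × 8% = 2%.
Via Selkirk: 8% × 9% = 0.72%.
Total: 1.5% + 2% + 0.72% = 4.22%.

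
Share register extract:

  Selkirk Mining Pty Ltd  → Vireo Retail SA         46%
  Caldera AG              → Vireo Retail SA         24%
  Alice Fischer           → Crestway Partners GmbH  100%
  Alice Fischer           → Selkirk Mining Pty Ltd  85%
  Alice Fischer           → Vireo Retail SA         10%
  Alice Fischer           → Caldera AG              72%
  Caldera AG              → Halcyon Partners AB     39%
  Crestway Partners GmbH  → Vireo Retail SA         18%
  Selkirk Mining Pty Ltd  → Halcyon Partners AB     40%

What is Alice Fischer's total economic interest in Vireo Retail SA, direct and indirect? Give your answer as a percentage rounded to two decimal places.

84.38%

Alice reaches Vireo along 4 paths.
Via Selkirk: 85% × 46% = 39.1%.
Via Crestway: 100% × 18% = 18%.
Direct stake: 10% = 10%.
Via Caldera: 72% × 24% = 17.28%.
Total: 39.1% + 18% + 10% + 17.28% = 84.38%.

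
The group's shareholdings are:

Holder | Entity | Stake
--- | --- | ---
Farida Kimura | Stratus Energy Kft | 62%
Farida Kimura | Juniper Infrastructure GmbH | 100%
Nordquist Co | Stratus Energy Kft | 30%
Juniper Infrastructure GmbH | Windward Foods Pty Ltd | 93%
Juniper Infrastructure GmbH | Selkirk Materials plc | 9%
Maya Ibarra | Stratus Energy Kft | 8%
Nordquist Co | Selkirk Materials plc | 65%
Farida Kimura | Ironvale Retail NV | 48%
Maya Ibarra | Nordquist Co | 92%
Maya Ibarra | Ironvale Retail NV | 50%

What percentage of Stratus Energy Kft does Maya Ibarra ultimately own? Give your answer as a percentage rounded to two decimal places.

35.60%

Maya reaches Stratus along 2 paths.
Direct stake: 8% = 8%.
Via Nordquist: 92% × 30% = 27.6%.
Total: 8% + 27.6% = 35.6%.
Rounded: 35.60%.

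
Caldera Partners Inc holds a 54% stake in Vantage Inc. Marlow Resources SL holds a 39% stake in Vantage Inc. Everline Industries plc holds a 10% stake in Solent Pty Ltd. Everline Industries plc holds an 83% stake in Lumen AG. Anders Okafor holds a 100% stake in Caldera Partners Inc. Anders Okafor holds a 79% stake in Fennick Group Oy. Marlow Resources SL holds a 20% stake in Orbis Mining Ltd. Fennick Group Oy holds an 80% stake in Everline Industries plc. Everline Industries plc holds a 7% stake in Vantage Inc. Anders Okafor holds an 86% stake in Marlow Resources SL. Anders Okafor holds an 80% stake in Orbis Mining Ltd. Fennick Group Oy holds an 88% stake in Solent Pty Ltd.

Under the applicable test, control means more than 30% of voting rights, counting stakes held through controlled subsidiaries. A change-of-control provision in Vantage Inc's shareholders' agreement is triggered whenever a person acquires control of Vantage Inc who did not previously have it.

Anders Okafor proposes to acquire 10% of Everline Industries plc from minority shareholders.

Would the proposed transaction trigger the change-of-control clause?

No

The purchase changes only Anders's holdings, so Anders is the only person who could newly come to control Vantage.
Anders holds 86% of Marlow, so Anders controls Marlow.
Anders holds 79% of Fennick, so Anders controls Fennick.
Fennick holds 80% of Everline, so Anders controls Everline.
Anders holds 100% of Caldera, so Anders controls Caldera.
Marlow and Caldera and Everline together hold 39% + 54% + 7% = 100% of Vantage, so Anders controls Vantage.
So Anders already controls Vantage before the transaction.
After the purchase, Anders holds 10% of Everline directly.
Anders controlled Vantage already, so this is not a new person acquiring control; every other person's position is unchanged or reduced.
No new person acquires control, so the clause is not triggered.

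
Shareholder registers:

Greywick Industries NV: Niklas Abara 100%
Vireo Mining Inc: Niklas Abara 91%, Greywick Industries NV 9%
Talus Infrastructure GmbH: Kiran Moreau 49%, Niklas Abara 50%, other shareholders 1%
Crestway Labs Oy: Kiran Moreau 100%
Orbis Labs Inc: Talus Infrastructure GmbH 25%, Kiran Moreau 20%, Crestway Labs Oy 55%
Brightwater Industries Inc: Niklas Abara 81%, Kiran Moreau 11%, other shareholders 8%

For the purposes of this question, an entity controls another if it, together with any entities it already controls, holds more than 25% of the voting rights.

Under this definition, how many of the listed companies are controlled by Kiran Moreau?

3

Kiran holds 49% of Talus, so Kiran controls Talus.
Kiran holds 100% of Crestway, so Kiran controls Crestway.
Talus and Kiran and Crestway together hold 25% + 20% + 55% = 100% of Orbis, so Kiran controls Orbis.
No other company's threshold is met.
Kiran controls 3 companies.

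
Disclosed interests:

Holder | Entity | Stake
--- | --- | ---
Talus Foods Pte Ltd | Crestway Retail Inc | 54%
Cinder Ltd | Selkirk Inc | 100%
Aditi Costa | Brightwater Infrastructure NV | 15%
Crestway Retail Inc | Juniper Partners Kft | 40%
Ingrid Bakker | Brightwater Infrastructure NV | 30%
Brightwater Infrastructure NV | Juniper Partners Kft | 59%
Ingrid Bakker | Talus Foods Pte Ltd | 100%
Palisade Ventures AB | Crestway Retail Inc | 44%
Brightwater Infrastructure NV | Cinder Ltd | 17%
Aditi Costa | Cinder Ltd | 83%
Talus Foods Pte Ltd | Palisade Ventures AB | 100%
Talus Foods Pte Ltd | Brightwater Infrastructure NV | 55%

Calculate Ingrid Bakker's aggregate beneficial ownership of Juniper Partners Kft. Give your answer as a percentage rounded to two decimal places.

Ingrid reaches Juniper along 4 paths.
Via Brightwater: 30% × 59% = 17.7%.
Via Talus → Brightwater: 100% × 55% × 59% = 32.45%.
Via Talus → Crestway: 100% × 54% × 40% = 21.6%.
Via Talus → Palisade → Crestway: 100% × 100% × 44% × 40% = 17.6%.
Total: 17.7% + 32.45% + 21.6% + 17.6% = 89.35%.

89.35%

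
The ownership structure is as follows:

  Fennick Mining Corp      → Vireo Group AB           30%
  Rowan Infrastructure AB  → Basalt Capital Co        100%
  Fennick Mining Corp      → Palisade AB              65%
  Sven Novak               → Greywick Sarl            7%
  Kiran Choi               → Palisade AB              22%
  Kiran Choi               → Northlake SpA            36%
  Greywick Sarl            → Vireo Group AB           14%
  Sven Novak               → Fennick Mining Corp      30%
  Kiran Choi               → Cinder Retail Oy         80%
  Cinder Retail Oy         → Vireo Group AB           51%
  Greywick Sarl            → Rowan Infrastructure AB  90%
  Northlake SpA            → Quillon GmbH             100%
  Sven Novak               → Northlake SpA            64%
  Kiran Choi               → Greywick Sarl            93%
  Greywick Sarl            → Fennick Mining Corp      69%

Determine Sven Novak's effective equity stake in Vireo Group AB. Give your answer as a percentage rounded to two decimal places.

11.43%

Sven reaches Vireo along 3 paths.
Via Greywick: 7% × 14% = 0.98%.
Via Fennick: 30% × 30% = 9%.
Via Greywick → Fennick: 7% × 69% × 30% = 1.449%.
Total: 0.98% + 9% + 1.449% = 11.429%.
Rounded: 11.43%.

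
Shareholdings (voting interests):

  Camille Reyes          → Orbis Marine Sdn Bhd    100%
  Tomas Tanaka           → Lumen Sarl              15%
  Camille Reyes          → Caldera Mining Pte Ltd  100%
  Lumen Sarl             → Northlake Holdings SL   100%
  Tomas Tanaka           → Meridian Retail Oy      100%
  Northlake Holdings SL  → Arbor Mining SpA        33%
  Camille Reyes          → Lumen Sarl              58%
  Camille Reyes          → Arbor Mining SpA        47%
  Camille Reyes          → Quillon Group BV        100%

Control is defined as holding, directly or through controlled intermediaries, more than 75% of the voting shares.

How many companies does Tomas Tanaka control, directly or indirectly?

1

Tomas holds 100% of Meridian, so Tomas controls Meridian.
No other company's threshold is met.
Tomas controls 1 company.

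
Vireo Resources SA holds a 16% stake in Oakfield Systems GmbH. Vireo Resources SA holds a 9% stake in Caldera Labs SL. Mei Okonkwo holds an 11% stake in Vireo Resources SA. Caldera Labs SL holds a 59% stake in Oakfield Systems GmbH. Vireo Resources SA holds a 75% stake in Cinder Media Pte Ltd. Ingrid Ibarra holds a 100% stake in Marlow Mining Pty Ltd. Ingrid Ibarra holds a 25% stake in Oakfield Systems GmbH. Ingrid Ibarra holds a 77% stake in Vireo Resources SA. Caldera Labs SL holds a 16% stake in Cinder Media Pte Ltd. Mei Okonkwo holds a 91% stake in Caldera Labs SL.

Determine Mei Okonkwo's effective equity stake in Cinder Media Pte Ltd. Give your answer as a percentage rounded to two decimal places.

22.97%

Mei reaches Cinder along 3 paths.
Via Vireo: 11% × 75% = 8.25%.
Via Vireo → Caldera: 11% × 9% × 16% = 0.1584%.
Via Caldera: 91% × 16% = 14.56%.
Total: 8.25% + 0.1584% + 14.56% = 22.9684%.
Rounded: 22.97%.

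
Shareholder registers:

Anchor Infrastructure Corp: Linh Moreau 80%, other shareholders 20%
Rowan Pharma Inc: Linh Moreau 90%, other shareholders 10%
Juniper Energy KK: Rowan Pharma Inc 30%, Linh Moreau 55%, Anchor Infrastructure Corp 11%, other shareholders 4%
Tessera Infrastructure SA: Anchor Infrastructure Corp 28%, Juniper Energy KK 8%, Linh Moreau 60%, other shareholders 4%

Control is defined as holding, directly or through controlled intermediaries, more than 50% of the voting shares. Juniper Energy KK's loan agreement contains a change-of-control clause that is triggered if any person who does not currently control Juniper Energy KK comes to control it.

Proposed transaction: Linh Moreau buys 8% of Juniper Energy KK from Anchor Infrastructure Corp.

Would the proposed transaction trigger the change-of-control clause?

No

The purchase adds only to Linh's holdings (Anchor's stake shrinks), so Linh is the only person who could newly come to control Juniper.
Linh holds 90% of Rowan, so Linh controls Rowan.
Linh holds 80% of Anchor, so Linh controls Anchor.
Rowan and Linh and Anchor together hold 30% + 55% + 11% = 96% of Juniper, so Linh controls Juniper.
So Linh already controls Juniper before the transaction.
After the purchase, Linh's direct stake in Juniper rises to 55% + 8% = 63%, and Anchor's stake falls to 3%.
Linh controlled Juniper already, so this is not a new person acquiring control; every other person's position is unchanged or reduced.
No new person acquires control, so the clause is not triggered.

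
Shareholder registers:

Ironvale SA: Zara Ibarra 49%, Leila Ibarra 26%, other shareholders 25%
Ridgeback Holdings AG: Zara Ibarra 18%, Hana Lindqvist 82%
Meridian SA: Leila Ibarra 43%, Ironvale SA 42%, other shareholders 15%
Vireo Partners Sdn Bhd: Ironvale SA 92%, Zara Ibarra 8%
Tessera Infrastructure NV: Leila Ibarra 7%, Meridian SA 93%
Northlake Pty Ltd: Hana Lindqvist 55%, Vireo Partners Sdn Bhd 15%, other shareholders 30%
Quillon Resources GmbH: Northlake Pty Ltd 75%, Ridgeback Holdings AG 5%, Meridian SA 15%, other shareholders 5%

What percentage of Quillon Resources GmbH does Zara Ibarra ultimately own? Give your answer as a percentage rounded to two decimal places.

Zara reaches Quillon along 4 paths.
Via Ironvale → Vireo → Northlake: 49% × 92% × 15% × 75% = 5.0715%.
Via Vireo → Northlake: 8% × 15% × 75% = 0.9%.
Via Ridgeback: 18% × 5% = 0.9%.
Via Ironvale → Meridian: 49% × 42% × 15% = 3.087%.
Total: 5.0715% + 0.9% + 0.9% + 3.087% = 9.9585%.
Rounded: 9.96%.

9.96%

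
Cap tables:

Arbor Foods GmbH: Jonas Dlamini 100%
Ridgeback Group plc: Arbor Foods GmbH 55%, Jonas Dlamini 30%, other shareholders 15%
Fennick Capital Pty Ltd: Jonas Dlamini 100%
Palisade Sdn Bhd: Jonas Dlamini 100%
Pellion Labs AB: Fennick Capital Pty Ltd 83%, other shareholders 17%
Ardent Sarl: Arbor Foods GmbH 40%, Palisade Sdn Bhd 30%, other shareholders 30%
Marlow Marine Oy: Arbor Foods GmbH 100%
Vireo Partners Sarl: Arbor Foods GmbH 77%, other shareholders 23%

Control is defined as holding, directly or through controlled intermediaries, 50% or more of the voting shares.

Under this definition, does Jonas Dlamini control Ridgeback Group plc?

Yes

Jonas holds 100% of Arbor, so Jonas controls Arbor.
Arbor and Jonas together hold 55% + 30% = 85% of Ridgeback, so Jonas controls Ridgeback.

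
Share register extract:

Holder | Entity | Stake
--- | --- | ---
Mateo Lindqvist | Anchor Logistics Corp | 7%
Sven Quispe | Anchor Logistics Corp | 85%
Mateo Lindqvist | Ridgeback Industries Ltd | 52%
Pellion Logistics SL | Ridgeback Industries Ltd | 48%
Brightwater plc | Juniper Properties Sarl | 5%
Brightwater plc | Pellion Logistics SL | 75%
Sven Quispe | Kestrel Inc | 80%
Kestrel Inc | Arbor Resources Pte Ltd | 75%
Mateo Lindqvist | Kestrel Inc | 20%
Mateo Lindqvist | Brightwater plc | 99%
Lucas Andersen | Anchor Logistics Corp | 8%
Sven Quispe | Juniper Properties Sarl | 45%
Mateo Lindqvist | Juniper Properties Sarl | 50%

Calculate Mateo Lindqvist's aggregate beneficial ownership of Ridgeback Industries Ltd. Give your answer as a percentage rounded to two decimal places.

Mateo reaches Ridgeback along 2 paths.
Direct stake: 52% = 52%.
Via Brightwater → Pellion: 99% × 75% × 48% = 35.64%.
Total: 52% + 35.64% = 87.64%.

87.64%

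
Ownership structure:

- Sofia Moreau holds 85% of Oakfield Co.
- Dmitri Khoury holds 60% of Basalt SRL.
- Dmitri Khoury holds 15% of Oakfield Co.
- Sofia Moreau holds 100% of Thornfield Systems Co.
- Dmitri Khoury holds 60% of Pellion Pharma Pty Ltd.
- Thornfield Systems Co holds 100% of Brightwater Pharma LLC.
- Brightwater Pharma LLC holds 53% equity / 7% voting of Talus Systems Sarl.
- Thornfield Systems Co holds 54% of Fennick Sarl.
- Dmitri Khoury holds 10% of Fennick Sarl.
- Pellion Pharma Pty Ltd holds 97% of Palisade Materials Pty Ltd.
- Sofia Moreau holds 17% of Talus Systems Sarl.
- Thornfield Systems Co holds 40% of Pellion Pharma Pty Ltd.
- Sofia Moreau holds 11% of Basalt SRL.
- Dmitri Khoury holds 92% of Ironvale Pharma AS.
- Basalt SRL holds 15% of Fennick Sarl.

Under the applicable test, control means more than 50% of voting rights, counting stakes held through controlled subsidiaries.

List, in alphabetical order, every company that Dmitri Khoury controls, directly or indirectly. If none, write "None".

Basalt SRL, Ironvale Pharma AS, Palisade Materials Pty Ltd, Pellion Pharma Pty Ltd

Dmitri holds 60% of Basalt, so Dmitri controls Basalt.
Dmitri holds 60% of Pellion, so Dmitri controls Pellion.
Pellion holds 97% of Palisade, so Dmitri controls Palisade.
Dmitri holds 92% of Ironvale, so Dmitri controls Ironvale.
No other company's threshold is met.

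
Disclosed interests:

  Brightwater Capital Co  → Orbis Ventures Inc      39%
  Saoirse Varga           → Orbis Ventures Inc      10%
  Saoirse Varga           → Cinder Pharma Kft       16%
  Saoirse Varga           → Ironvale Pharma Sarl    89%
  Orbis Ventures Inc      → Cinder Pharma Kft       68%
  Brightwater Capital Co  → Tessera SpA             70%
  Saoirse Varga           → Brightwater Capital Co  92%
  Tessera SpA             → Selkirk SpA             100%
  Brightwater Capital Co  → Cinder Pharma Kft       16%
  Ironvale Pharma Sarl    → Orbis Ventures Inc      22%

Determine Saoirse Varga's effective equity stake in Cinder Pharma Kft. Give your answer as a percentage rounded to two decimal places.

Saoirse reaches Cinder along 5 paths.
Direct stake: 16% = 16%.
Via Brightwater: 92% × 16% = 14.72%.
Via Brightwater → Orbis: 92% × 39% × 68% = 24.3984%.
Via Ironvale → Orbis: 89% × 22% × 68% = 13.3144%.
Via Orbis: 10% × 68% = 6.8%.
Total: 16% + 14.72% + 24.3984% + 13.3144% + 6.8% = 75.2328%.
Rounded: 75.23%.

75.23%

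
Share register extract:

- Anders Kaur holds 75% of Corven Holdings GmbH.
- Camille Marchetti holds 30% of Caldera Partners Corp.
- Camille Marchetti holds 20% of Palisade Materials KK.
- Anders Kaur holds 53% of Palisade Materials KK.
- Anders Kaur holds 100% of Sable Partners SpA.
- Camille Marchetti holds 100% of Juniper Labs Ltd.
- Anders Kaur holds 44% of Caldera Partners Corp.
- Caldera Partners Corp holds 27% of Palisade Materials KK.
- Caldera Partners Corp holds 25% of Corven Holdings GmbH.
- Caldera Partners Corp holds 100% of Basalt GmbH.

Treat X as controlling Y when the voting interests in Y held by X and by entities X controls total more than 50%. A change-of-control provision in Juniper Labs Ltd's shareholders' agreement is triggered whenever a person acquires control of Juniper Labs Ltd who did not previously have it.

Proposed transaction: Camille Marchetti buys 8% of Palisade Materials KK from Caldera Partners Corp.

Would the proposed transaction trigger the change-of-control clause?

No

The purchase adds only to Camille's holdings (Caldera's stake shrinks), so Camille is the only person who could newly come to control Juniper.
Camille holds 100% of Juniper, so Camille controls Juniper.
So Camille already controls Juniper before the transaction.
After the purchase, Camille's direct stake in Palisade rises to 20% + 8% = 28%, and Caldera's stake falls to 19%.
Camille controlled Juniper already, so this is not a new person acquiring control; every other person's position is unchanged or reduced.
No new person acquires control, so the clause is not triggered.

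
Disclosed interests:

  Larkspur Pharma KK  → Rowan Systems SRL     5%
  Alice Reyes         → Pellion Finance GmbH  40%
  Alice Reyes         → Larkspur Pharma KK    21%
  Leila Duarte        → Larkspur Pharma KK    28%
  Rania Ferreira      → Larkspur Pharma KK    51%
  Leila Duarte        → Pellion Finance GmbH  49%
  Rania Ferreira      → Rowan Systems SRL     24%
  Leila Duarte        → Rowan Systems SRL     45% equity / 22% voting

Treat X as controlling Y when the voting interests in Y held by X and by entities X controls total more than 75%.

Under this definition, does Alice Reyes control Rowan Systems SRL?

Alice's largest direct stake is 40% in Pellion, which does not meet the threshold, so Alice controls no company.
Neither Alice nor any entity Alice controls holds any voting interest in Rowan.
So Alice does not control Rowan.

No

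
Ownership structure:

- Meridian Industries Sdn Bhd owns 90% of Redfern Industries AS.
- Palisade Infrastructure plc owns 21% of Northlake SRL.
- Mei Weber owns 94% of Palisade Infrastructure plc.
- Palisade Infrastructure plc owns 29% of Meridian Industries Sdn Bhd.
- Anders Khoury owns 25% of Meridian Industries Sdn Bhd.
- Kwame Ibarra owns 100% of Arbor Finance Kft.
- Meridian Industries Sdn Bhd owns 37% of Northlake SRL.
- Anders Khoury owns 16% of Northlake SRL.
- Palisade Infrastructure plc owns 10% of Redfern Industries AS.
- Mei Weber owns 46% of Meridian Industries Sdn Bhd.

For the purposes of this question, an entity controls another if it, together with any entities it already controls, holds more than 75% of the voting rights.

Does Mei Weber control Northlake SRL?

No

Mei holds 94% of Palisade, so Mei controls Palisade.
In Northlake, Mei's side holds only 21%, not > 75%.
So Mei does not control Northlake.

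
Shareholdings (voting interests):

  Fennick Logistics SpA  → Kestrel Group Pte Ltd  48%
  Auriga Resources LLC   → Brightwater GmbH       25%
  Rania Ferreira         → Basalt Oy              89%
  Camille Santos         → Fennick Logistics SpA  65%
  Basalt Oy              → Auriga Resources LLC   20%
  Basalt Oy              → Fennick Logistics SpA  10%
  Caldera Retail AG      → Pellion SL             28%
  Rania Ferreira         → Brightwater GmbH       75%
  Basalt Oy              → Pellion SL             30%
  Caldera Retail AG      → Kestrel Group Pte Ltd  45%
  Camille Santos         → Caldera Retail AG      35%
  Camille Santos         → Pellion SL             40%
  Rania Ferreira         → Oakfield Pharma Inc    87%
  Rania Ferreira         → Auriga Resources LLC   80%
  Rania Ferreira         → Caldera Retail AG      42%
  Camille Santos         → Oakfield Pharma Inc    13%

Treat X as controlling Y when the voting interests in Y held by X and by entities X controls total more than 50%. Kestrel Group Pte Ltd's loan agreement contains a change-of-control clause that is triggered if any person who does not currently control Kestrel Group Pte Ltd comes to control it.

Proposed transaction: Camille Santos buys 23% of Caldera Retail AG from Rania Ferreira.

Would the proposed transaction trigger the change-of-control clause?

The purchase adds only to Camille's holdings (Rania's stake shrinks), so Camille is the only person who could newly come to control Kestrel.
Camille holds 65% of Fennick, so Camille controls Fennick.
In Kestrel, Camille's side holds only 48%, not > 50%.
So before the transaction, Camille does not control Kestrel.
After the purchase, Camille's direct stake in Caldera rises to 35% + 23% = 58%, and Rania's stake falls to 19%.
Camille holds 58% of Caldera, so Camille controls Caldera.
Caldera and Fennick together hold 45% + 48% = 93% of Kestrel, so Camille controls Kestrel.
Camille did not control Kestrel before and does after, so the clause is triggered.

Yes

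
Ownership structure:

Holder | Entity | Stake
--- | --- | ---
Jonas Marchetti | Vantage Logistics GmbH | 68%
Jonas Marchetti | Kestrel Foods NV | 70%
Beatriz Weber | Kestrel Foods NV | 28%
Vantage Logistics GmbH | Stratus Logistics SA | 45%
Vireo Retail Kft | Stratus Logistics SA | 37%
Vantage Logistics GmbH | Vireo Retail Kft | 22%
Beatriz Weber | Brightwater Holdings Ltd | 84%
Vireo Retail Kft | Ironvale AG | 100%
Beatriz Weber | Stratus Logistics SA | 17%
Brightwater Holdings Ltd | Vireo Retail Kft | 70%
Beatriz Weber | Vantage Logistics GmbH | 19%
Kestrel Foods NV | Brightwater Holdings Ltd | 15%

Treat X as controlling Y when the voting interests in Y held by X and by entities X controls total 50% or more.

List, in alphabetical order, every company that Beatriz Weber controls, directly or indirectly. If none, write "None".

Brightwater Holdings Ltd, Ironvale AG, Stratus Logistics SA, Vireo Retail Kft

Beatriz holds 84% of Brightwater, so Beatriz controls Brightwater.
Brightwater holds 70% of Vireo, so Beatriz controls Vireo.
Vireo and Beatriz together hold 37% + 17% = 54% of Stratus, so Beatriz controls Stratus.
Vireo holds 100% of Ironvale, so Beatriz controls Ironvale.
No other company's threshold is met.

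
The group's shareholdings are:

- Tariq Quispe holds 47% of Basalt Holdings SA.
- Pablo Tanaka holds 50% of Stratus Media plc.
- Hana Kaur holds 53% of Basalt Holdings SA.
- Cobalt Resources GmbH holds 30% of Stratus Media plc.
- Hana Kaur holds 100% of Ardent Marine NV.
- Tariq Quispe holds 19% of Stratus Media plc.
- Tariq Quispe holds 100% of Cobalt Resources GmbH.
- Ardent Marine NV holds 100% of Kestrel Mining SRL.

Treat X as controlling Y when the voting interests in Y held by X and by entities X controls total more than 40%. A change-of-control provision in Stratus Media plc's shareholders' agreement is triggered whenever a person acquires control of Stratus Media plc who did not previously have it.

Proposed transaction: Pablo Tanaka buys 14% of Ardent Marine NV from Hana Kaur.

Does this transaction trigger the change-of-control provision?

No

The purchase adds only to Pablo's holdings (Hana's stake shrinks), so Pablo is the only person who could newly come to control Stratus.
Pablo holds 50% of Stratus, so Pablo controls Stratus.
So Pablo already controls Stratus before the transaction.
After the purchase, Pablo holds 14% of Ardent directly, and Hana's stake falls to 86%.
Pablo controlled Stratus already, so this is not a new person acquiring control; every other person's position is unchanged or reduced.
No new person acquires control, so the clause is not triggered.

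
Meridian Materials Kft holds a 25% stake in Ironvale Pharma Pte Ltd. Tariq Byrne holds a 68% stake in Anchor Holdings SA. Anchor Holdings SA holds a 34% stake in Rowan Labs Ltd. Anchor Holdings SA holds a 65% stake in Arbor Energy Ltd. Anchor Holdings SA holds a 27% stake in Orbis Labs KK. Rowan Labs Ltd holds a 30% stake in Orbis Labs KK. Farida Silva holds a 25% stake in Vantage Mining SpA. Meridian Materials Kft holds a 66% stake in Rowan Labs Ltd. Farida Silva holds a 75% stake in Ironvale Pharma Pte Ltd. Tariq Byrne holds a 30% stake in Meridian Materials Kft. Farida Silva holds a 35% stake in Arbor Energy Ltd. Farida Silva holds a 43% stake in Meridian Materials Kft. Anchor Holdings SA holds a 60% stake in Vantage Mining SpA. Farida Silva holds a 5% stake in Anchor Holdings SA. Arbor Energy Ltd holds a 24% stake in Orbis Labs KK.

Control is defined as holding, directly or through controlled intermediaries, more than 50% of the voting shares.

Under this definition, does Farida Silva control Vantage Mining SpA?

Farida holds 75% of Ironvale, so Farida controls Ironvale.
In Vantage, Farida's side holds only 25%, not > 50%.
So Farida does not control Vantage.

No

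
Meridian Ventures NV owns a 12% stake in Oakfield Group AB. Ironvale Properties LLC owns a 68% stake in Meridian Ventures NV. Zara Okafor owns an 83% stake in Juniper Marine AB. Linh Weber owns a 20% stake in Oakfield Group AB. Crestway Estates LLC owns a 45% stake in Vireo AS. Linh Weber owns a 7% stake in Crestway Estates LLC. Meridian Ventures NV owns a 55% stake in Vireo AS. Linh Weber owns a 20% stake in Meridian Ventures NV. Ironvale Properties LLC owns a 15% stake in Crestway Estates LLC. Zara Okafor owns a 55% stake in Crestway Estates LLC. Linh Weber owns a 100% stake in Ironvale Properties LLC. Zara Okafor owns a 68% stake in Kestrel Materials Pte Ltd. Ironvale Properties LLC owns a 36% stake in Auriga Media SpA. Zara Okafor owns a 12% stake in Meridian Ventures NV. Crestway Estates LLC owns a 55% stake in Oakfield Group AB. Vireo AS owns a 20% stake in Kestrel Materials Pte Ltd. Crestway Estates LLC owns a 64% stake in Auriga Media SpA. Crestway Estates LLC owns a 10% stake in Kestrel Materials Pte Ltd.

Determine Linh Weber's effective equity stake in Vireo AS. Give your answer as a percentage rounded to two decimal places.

Linh reaches Vireo along 4 paths.
Via Meridian: 20% × 55% = 11%.
Via Ironvale → Meridian: 100% × 68% × 55% = 37.4%.
Via Ironvale → Crestway: 100% × 15% × 45% = 6.75%.
Via Crestway: 7% × 45% = 3.15%.
Total: 11% + 37.4% + 6.75% + 3.15% = 58.3%.
Rounded: 58.30%.

58.30%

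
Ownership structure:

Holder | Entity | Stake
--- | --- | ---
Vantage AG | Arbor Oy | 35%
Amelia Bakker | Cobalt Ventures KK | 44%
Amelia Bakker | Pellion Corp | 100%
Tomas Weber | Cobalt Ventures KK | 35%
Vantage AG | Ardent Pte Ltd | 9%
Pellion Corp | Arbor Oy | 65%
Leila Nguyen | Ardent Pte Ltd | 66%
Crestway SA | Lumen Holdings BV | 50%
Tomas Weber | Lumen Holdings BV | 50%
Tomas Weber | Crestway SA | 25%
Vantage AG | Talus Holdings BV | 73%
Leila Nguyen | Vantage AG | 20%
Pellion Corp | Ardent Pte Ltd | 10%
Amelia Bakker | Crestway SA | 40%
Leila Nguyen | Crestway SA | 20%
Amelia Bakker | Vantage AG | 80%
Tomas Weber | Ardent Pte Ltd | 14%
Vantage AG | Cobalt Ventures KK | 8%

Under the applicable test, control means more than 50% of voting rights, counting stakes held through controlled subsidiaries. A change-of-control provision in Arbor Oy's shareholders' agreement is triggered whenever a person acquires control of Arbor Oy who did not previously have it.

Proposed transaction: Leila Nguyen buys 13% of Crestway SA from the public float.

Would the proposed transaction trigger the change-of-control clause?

The purchase changes only Leila's holdings, so Leila is the only person who could newly come to control Arbor.
Leila holds 66% of Ardent, so Leila controls Ardent.
Neither Leila nor any entity Leila controls holds any voting interest in Arbor.
So before the transaction, Leila does not control Arbor.
After the purchase, Leila's direct stake in Crestway rises to 20% + 13% = 33%.
Leila's side now holds 33% of Crestway, not > 50%, so Leila still does not control Crestway.
After the transaction, neither Leila nor any entity Leila controls holds a voting interest in Arbor, so Leila still does not control it.
No new person acquires control, so the clause is not triggered.

No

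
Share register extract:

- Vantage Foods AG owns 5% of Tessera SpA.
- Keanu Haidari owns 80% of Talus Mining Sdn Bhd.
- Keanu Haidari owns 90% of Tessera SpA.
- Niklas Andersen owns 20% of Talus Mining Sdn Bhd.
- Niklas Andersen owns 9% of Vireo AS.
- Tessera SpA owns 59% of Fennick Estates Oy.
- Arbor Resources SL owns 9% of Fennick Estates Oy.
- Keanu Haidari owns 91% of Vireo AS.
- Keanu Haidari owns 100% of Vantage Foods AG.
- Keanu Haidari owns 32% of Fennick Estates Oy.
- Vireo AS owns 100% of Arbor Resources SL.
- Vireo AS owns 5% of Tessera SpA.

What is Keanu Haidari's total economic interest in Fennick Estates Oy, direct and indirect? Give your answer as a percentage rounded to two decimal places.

98.92%

Keanu reaches Fennick along 5 paths.
Via Vantage → Tessera: 100% × 5% × 59% = 2.95%.
Via Tessera: 90% × 59% = 53.1%.
Via Vireo → Tessera: 91% × 5% × 59% = 2.6845%.
Direct stake: 32% = 32%.
Via Vireo → Arbor: 91% × 100% × 9% = 8.19%.
Total: 2.95% + 53.1% + 2.6845% + 32% + 8.19% = 98.9245%.
Rounded: 98.92%.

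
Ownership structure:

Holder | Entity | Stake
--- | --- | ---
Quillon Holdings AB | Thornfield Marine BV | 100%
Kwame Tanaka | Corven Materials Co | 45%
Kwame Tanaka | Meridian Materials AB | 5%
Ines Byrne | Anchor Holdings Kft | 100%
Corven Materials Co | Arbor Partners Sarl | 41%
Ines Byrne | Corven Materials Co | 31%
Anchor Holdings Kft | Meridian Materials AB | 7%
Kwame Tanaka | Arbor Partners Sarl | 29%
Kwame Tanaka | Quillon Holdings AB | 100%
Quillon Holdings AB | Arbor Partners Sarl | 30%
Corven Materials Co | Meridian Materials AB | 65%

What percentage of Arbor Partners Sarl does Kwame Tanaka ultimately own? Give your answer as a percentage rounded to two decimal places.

77.45%

Kwame reaches Arbor along 3 paths.
Via Quillon: 100% × 30% = 30%.
Via Corven: 45% × 41% = 18.45%.
Direct stake: 29% = 29%.
Total: 30% + 18.45% + 29% = 77.45%.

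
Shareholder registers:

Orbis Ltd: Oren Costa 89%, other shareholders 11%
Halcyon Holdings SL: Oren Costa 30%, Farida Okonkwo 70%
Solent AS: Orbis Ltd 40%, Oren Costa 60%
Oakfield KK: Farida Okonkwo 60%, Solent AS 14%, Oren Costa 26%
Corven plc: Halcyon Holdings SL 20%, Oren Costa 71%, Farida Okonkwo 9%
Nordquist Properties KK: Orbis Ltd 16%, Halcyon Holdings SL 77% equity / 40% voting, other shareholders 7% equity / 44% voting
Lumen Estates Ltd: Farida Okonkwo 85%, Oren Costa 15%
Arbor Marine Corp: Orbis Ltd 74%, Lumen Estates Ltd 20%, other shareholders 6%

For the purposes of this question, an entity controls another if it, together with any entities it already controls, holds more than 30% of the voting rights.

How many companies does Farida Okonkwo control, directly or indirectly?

4

Farida holds 70% of Halcyon, so Farida controls Halcyon.
Farida holds 60% of Oakfield, so Farida controls Oakfield.
Halcyon holds 40% of Nordquist, so Farida controls Nordquist.
Farida holds 85% of Lumen, so Farida controls Lumen.
No other company's threshold is met.
Farida controls 4 companies.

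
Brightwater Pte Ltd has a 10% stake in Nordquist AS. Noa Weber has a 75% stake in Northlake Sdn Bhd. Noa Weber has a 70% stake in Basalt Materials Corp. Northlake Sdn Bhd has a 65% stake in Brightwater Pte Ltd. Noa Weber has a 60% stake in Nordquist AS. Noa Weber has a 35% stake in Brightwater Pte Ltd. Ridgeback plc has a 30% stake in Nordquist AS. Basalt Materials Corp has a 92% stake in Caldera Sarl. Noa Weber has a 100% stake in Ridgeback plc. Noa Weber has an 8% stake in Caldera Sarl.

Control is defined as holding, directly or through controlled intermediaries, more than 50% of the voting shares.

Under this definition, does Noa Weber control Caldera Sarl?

Noa holds 70% of Basalt, so Noa controls Basalt.
Basalt and Noa together hold 92% + 8% = 100% of Caldera, so Noa controls Caldera.

Yes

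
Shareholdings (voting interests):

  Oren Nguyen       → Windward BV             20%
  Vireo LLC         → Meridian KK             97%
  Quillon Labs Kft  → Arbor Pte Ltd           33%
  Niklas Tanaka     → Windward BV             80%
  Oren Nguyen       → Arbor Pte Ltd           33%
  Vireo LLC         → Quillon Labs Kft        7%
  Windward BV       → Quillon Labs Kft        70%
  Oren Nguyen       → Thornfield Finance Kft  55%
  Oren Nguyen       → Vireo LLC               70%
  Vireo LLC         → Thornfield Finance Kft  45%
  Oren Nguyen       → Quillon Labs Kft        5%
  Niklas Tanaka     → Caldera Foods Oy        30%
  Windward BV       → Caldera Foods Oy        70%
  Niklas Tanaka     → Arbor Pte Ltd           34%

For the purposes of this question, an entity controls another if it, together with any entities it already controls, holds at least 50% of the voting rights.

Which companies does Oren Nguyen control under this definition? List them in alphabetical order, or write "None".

Oren holds 70% of Vireo, so Oren controls Vireo.
Vireo and Oren together hold 45% + 55% = 100% of Thornfield, so Oren controls Thornfield.
Vireo holds 97% of Meridian, so Oren controls Meridian.
No other company's threshold is met.

Meridian KK, Thornfield Finance Kft, Vireo LLC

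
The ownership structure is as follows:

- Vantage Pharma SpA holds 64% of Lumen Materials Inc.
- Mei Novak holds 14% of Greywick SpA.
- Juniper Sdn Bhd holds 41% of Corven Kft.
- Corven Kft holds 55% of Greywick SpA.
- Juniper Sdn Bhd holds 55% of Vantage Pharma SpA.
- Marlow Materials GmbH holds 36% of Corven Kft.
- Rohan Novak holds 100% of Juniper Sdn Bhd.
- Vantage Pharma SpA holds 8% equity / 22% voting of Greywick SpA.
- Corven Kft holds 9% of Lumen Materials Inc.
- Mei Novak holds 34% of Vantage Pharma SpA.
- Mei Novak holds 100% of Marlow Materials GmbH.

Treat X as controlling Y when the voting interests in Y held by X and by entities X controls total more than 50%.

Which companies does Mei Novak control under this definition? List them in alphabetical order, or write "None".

Marlow Materials GmbH

Mei holds 100% of Marlow, so Mei controls Marlow.
No other company's threshold is met.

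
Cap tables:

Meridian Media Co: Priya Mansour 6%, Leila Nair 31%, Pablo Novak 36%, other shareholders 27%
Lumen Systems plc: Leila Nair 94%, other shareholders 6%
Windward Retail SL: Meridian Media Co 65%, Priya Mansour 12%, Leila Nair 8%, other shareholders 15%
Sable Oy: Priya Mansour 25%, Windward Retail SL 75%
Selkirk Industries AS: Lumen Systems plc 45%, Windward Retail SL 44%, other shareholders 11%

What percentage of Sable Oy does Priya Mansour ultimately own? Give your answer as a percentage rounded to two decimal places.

Priya reaches Sable along 3 paths.
Direct stake: 25% = 25%.
Via Meridian → Windward: 6% × 65% × 75% = 2.925%.
Via Windward: 12% × 75% = 9%.
Total: 25% + 2.925% + 9% = 36.925%.
Rounded: 36.93%.

36.93%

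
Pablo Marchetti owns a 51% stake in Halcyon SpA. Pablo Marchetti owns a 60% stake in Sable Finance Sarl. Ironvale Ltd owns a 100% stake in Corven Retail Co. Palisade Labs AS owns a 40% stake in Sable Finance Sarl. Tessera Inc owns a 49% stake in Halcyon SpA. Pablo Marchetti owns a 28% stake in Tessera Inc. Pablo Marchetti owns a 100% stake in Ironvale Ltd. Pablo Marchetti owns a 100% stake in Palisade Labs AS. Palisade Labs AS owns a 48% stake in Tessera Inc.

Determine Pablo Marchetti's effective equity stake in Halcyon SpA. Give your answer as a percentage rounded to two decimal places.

88.24%

Pablo reaches Halcyon along 3 paths.
Via Palisade → Tessera: 100% × 48% × 49% = 23.52%.
Via Tessera: 28% × 49% = 13.72%.
Direct stake: 51% = 51%.
Total: 23.52% + 13.72% + 51% = 88.24%.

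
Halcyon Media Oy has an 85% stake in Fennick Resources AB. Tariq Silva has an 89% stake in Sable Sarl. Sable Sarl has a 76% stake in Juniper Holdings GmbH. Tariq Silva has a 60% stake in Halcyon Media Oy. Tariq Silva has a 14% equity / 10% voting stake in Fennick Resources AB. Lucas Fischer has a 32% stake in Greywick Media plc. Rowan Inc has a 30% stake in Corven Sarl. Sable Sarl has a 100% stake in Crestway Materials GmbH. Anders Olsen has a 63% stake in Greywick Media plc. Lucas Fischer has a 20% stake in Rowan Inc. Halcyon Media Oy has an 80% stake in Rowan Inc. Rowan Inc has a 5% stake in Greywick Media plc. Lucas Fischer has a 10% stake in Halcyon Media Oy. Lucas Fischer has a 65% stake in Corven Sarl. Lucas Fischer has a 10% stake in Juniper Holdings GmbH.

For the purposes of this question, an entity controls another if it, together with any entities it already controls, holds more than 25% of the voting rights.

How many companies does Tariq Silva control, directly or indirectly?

Tariq holds 89% of Sable, so Tariq controls Sable.
Tariq holds 60% of Halcyon, so Tariq controls Halcyon.
Halcyon holds 80% of Rowan, so Tariq controls Rowan.
Sable holds 76% of Juniper, so Tariq controls Juniper.
Halcyon and Tariq together hold 85% + 10% = 95% of Fennick, so Tariq controls Fennick.
Sable holds 100% of Crestway, so Tariq controls Crestway.
Rowan holds 30% of Corven, so Tariq controls Corven.
No other company's threshold is met.
Tariq controls 7 companies.

7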